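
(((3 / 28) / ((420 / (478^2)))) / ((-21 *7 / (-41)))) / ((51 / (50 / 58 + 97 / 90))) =11857348543 / 19175826600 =0.62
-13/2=-6.50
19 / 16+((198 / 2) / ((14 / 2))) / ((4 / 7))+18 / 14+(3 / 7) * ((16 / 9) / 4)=9211 / 336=27.41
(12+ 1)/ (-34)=-13/ 34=-0.38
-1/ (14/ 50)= -25/ 7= -3.57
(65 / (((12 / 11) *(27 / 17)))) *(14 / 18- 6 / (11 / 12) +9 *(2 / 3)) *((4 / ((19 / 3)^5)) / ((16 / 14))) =177905 / 59426376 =0.00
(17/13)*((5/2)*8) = 340/13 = 26.15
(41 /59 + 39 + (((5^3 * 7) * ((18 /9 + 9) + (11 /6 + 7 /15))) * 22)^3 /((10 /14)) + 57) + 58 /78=54061958994002558581 /2301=23494984352021972.44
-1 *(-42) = 42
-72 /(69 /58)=-60.52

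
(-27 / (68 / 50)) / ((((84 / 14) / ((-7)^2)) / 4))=-11025 / 17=-648.53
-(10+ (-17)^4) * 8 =-668248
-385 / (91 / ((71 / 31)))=-3905 / 403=-9.69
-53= -53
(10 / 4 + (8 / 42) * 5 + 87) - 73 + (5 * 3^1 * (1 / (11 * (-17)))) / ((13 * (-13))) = 23165629 / 1327326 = 17.45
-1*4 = -4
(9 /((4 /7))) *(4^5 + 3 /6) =16135.88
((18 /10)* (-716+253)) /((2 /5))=-4167 /2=-2083.50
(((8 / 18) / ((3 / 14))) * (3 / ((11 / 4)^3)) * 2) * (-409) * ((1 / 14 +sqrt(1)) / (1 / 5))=-5235200 / 3993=-1311.09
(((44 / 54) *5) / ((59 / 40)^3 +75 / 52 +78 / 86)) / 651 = 3935360000 / 3495271891797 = 0.00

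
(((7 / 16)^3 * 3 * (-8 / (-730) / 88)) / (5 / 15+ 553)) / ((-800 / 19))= -0.00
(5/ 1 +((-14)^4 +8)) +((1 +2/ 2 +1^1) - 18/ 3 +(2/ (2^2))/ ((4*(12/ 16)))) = 230557/ 6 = 38426.17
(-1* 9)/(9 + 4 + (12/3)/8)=-2/3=-0.67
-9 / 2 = -4.50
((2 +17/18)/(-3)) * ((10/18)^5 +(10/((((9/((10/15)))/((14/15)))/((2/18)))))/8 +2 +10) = -18875420/1594323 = -11.84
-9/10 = -0.90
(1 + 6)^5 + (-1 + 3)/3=50423/3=16807.67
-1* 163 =-163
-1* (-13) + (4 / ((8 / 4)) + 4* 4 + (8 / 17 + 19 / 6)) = 3533 / 102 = 34.64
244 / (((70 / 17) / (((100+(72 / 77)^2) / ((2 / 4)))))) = 2480852432 / 207515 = 11955.05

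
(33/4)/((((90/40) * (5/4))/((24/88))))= 4/5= 0.80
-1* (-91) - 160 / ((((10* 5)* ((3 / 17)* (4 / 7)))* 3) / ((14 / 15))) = 81.13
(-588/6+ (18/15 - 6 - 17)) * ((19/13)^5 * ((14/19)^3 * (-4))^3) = 792061889511424/241936375265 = 3273.84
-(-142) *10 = 1420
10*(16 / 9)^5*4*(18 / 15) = 16777216 / 19683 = 852.37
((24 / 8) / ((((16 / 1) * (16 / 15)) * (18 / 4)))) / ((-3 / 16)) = -5 / 24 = -0.21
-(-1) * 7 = 7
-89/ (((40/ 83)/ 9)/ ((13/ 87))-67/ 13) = 18.56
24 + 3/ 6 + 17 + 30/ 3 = 103/ 2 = 51.50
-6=-6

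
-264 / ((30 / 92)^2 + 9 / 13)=-2420704 / 7323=-330.56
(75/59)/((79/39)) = 2925/4661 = 0.63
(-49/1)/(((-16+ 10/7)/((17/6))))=343/36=9.53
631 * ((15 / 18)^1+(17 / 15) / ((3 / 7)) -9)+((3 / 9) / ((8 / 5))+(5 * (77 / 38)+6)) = -23722367 / 6840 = -3468.18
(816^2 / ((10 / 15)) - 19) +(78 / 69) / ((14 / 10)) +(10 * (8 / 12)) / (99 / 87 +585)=4099950665305 / 4105017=998765.82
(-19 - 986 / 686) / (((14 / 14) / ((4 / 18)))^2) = -28040 / 27783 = -1.01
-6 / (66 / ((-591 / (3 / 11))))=197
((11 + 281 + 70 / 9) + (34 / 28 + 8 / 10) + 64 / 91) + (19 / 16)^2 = 318590231 / 1048320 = 303.91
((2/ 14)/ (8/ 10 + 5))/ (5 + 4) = 5/ 1827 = 0.00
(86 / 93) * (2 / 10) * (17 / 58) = 731 / 13485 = 0.05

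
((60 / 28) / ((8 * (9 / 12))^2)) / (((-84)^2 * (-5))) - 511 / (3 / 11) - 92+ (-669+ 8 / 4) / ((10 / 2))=-6220626053 / 2963520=-2099.07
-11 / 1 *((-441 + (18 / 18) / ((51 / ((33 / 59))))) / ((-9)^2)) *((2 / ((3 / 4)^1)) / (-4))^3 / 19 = -38923456 / 41677659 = -0.93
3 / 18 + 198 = 1189 / 6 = 198.17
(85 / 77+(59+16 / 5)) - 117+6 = -18363 / 385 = -47.70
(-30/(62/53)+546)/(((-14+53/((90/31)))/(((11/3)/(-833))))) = -5323230/9890209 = -0.54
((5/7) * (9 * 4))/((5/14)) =72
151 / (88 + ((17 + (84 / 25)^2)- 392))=-0.55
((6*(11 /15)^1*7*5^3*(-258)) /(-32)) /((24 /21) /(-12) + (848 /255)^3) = 28822989628125 /34060376752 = 846.23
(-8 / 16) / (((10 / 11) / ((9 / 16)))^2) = -9801 / 51200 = -0.19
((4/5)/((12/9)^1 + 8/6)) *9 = 27/10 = 2.70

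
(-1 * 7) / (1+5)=-7 / 6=-1.17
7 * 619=4333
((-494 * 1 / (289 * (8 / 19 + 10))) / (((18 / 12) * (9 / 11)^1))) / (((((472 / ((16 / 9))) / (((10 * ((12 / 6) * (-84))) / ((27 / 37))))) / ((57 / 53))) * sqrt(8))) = 1847540240 * sqrt(2) / 5929195383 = 0.44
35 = 35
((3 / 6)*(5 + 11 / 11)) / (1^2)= 3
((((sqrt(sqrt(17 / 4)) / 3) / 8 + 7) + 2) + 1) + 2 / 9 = 17^(1 / 4) * sqrt(2) / 48 + 92 / 9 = 10.28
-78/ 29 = -2.69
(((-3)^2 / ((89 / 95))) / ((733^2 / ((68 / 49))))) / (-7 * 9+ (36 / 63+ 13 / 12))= -697680 / 1724869085191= -0.00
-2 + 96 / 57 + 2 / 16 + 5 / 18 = 119 / 1368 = 0.09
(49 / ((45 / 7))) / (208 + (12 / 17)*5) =5831 / 161820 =0.04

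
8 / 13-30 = -382 / 13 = -29.38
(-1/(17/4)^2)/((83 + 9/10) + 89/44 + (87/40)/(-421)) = -2963840/4599541641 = -0.00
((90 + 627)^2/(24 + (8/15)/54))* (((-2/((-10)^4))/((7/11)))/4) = -41641209/24752000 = -1.68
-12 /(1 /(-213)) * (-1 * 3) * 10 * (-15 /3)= 383400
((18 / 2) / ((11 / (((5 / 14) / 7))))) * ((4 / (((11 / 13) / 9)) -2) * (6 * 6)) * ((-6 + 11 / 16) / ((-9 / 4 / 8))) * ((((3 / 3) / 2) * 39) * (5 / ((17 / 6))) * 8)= 1878552000 / 5929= 316841.29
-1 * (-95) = 95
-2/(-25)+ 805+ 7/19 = 382588/475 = 805.45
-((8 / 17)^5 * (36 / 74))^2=-347892350976 / 2759895649714681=-0.00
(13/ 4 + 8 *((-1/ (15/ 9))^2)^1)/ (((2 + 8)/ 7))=4291/ 1000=4.29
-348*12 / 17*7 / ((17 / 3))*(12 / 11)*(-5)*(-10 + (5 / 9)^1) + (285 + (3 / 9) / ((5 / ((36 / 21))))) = -100445927 / 6545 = -15346.97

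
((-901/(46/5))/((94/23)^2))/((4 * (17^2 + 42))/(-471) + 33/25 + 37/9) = -3660199875/1635614288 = -2.24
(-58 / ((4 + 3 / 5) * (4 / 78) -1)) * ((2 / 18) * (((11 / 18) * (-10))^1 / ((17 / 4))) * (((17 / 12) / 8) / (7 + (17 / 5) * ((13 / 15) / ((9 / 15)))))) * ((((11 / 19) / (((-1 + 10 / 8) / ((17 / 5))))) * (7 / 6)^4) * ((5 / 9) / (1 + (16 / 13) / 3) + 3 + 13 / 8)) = -5607005779375 / 424779365376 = -13.20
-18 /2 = -9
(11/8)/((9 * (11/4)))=1/18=0.06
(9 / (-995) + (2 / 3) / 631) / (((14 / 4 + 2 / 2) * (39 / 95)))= -571786 / 132224157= -0.00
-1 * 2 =-2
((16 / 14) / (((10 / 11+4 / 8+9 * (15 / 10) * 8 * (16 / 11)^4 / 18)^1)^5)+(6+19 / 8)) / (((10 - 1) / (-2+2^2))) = 182187785666369516419203553217665 / 97891943796847626338858859066636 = 1.86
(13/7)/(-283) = -13/1981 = -0.01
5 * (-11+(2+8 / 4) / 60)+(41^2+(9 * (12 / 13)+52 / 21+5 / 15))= 149008 / 91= 1637.45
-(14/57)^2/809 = -196/2628441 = -0.00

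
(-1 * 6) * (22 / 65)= -2.03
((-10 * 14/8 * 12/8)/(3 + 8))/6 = -35/88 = -0.40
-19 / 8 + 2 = -3 / 8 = -0.38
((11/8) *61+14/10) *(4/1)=341.10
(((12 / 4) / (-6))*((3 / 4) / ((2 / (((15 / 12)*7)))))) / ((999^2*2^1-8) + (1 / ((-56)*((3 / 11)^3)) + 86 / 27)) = -0.00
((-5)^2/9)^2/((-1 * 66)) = -625/5346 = -0.12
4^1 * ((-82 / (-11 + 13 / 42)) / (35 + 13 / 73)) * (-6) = -251412 / 48043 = -5.23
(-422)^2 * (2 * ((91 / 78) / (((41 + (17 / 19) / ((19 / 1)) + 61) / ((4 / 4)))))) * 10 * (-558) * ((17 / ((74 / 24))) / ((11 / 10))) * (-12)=1205328929011200 / 881969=1366634120.94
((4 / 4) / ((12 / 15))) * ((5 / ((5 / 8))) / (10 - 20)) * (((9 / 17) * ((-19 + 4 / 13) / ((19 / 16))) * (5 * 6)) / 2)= 524880 / 4199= 125.00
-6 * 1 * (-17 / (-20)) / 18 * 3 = -17 / 20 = -0.85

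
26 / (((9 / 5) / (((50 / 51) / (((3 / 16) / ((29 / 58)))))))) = 52000 / 1377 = 37.76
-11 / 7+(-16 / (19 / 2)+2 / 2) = -2.26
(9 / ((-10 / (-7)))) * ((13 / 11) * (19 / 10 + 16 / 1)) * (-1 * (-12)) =439803 / 275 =1599.28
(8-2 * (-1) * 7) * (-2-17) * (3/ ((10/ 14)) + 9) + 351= -25833/ 5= -5166.60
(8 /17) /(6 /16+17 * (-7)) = -64 /16133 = -0.00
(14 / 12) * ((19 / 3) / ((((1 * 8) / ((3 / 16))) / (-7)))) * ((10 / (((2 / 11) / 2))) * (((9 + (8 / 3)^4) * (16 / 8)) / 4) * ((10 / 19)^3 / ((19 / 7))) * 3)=-11377953125 / 17778528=-639.98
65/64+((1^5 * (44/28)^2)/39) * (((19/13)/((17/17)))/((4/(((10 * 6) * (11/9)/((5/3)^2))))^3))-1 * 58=-2012558731/66248000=-30.38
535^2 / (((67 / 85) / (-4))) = -97316500 / 67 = -1452485.07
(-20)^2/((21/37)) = 14800/21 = 704.76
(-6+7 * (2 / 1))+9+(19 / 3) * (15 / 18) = 22.28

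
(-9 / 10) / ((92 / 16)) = -18 / 115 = -0.16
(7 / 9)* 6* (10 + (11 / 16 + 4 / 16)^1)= 1225 / 24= 51.04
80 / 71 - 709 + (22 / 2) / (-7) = -352594 / 497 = -709.44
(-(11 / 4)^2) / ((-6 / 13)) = 1573 / 96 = 16.39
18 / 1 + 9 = 27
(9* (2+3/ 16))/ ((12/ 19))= 1995/ 64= 31.17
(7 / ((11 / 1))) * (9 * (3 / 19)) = 189 / 209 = 0.90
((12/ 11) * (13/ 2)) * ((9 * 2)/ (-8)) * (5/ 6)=-585/ 44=-13.30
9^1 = 9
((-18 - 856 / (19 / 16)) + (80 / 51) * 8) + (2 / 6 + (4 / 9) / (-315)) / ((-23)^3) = -8091909549013 / 11141382735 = -726.29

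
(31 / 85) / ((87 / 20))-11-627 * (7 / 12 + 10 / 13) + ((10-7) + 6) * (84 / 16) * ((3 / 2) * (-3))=-164829049 / 153816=-1071.60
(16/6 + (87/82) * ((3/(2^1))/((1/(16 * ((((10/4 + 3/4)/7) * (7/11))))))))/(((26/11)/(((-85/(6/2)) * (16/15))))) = -1875032/14391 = -130.29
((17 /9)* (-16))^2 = 73984 /81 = 913.38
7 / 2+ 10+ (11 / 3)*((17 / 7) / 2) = 377 / 21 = 17.95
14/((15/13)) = 182/15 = 12.13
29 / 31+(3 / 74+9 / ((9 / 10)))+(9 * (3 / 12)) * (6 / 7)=103611 / 8029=12.90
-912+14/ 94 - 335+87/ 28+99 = -1506483/ 1316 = -1144.74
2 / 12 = 1 / 6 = 0.17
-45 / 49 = -0.92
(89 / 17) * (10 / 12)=445 / 102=4.36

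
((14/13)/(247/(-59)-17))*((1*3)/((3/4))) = -1652/8125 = -0.20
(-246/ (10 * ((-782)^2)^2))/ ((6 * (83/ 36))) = -369/ 77597032534520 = -0.00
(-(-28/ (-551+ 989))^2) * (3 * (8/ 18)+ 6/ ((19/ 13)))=-60760/ 2733777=-0.02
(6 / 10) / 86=3 / 430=0.01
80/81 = 0.99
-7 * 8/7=-8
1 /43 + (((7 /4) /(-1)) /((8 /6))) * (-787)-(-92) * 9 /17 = 12651173 /11696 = 1081.67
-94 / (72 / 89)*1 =-4183 / 36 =-116.19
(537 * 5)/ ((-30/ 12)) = -1074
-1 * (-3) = 3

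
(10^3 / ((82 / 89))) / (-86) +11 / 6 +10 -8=-92951 / 10578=-8.79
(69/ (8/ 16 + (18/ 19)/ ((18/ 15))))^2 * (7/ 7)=6874884/ 2401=2863.34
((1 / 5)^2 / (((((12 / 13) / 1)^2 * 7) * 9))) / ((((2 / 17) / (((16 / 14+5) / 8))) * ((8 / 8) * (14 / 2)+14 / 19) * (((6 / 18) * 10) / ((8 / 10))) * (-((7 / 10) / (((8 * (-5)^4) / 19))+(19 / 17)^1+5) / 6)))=-199515485 / 1348987895388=-0.00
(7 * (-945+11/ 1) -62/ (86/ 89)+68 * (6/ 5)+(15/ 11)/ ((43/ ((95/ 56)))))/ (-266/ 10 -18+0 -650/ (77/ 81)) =863576211/ 96464824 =8.95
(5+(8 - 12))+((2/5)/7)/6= 106/105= 1.01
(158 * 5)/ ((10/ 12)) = 948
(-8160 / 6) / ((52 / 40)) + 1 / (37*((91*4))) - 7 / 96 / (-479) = -161974006535 / 154828128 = -1046.15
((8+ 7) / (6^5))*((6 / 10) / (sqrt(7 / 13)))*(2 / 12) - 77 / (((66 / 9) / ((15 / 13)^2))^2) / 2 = -3189375 / 2513368+ sqrt(91) / 36288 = -1.27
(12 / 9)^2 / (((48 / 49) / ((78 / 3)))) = 1274 / 27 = 47.19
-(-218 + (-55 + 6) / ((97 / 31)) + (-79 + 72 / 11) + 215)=97219 / 1067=91.11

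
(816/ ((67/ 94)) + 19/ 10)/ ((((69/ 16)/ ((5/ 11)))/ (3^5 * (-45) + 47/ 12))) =-201563842298/ 152559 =-1321218.95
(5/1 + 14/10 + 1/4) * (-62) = -4123/10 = -412.30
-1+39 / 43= -4 / 43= -0.09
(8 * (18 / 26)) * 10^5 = 7200000 / 13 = 553846.15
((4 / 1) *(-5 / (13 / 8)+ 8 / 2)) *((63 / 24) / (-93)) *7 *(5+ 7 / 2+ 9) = -5145 / 403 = -12.77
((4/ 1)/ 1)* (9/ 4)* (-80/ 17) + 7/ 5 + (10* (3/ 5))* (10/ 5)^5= 12839/ 85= 151.05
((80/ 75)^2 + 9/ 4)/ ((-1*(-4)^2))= -3049/ 14400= -0.21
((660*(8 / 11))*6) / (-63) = -320 / 7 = -45.71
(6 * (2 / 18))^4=16 / 81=0.20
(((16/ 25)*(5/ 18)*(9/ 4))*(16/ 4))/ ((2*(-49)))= -4/ 245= -0.02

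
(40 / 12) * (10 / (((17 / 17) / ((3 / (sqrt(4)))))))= 50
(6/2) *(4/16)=3/4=0.75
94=94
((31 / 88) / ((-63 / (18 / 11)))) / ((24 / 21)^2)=-217 / 30976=-0.01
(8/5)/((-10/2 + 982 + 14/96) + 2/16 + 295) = 384/305345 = 0.00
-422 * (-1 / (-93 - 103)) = -211 / 98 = -2.15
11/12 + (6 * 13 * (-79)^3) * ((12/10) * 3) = -8306721017/60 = -138445350.28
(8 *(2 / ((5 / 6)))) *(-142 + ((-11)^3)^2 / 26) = 84857712 / 65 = 1305503.26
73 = 73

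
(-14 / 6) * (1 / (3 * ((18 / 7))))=-49 / 162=-0.30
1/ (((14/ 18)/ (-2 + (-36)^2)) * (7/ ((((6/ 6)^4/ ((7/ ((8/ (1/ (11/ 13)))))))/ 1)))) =1024848/ 4459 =229.84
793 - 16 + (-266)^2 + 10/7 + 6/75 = 12518539/175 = 71534.51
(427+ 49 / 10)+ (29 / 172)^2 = 63890853 / 147920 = 431.93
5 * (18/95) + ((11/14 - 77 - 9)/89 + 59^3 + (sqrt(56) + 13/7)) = 2 * sqrt(14) + 4862186173/23674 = 205388.33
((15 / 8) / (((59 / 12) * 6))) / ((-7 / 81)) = -1215 / 1652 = -0.74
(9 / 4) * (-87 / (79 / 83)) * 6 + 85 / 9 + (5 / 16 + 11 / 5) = -69508009 / 56880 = -1222.01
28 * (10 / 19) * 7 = 1960 / 19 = 103.16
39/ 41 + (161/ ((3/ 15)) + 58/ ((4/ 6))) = 36611/ 41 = 892.95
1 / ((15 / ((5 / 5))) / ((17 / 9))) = 17 / 135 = 0.13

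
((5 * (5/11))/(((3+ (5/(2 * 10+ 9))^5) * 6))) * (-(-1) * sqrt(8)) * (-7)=-3589451075 * sqrt(2)/2030706876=-2.50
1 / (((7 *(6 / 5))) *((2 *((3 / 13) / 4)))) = 1.03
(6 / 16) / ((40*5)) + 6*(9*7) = 604803 / 1600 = 378.00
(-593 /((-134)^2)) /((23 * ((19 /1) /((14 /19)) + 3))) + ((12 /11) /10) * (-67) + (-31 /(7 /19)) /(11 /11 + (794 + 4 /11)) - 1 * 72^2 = -111937091664315829 /21561962031610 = -5191.41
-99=-99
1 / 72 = 0.01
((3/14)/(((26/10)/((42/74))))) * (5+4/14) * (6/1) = 135/91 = 1.48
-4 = -4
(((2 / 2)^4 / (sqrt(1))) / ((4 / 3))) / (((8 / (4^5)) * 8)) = 12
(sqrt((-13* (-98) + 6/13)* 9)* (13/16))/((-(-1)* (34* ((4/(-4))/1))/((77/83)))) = -2.37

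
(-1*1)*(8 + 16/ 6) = -10.67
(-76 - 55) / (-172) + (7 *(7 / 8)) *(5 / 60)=5251 / 4128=1.27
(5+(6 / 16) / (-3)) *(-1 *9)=-351 / 8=-43.88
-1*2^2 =-4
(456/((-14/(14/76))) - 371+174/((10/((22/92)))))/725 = -2957/5750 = -0.51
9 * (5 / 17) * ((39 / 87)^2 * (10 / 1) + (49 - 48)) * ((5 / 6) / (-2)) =-189825 / 57188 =-3.32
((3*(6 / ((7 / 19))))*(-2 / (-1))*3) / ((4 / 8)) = 4104 / 7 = 586.29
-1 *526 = -526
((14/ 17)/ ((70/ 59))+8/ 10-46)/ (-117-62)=0.25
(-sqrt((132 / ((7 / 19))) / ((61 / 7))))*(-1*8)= 16*sqrt(38247) / 61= 51.30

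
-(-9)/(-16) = -9/16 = -0.56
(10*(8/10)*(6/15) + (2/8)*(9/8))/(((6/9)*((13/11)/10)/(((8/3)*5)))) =30635/52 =589.13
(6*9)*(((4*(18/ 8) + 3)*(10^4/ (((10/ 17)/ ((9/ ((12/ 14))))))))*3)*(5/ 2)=867510000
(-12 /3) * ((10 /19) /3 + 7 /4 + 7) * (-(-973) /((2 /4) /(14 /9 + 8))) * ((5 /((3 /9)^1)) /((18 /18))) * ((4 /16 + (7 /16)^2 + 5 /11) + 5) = -642553948225 /10944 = -58712897.32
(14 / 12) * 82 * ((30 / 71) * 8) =22960 / 71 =323.38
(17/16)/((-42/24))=-17/28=-0.61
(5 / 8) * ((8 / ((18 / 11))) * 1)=55 / 18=3.06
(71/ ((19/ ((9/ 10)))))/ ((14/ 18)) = 5751/ 1330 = 4.32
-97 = -97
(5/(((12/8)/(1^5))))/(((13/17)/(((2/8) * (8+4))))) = 13.08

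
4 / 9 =0.44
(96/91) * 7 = 96/13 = 7.38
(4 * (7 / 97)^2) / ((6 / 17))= 1666 / 28227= 0.06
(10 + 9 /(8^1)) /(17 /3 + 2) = 267 /184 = 1.45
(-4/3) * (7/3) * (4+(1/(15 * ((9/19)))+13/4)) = -27937/1215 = -22.99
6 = 6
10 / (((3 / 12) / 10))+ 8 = 408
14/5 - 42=-196/5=-39.20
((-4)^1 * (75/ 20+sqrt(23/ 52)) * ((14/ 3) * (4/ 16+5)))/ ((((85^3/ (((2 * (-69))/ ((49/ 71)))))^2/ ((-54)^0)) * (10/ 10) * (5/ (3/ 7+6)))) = -1296010854/ 25872456771875 - 864007236 * sqrt(299)/ 1681709690171875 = -0.00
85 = 85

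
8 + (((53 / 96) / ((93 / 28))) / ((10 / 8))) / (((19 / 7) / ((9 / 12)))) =568037 / 70680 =8.04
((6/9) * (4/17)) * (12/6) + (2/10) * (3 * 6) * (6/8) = 1537/510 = 3.01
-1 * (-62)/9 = 62/9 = 6.89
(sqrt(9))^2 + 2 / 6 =28 / 3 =9.33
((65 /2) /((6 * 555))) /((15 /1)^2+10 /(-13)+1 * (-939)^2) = 169 /15271763616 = 0.00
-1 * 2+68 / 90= -56 / 45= -1.24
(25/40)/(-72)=-0.01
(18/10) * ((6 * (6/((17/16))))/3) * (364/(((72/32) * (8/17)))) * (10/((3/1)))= 23296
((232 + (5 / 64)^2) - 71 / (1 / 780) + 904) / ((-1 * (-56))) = -222183399 / 229376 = -968.64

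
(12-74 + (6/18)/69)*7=-89831/207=-433.97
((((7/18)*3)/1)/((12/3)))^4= 2401/331776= 0.01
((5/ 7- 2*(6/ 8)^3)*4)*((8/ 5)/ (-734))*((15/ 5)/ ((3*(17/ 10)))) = 29/ 43673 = 0.00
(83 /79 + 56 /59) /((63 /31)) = 96317 /97881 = 0.98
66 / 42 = 11 / 7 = 1.57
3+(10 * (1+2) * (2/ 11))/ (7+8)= 3.36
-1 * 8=-8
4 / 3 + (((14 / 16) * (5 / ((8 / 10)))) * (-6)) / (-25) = 127 / 48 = 2.65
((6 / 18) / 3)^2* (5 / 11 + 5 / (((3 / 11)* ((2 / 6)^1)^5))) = 49010 / 891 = 55.01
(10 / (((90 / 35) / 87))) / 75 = 203 / 45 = 4.51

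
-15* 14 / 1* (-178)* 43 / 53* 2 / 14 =229620 / 53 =4332.45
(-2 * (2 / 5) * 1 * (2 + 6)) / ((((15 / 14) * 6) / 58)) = -12992 / 225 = -57.74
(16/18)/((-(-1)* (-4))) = -0.22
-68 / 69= -0.99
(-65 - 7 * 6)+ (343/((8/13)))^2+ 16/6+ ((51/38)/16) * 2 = 1132932821/3648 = 310562.73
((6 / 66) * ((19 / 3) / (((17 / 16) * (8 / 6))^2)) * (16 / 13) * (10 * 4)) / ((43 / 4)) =2334720 / 1777061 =1.31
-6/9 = -2/3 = -0.67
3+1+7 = 11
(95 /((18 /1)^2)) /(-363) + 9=1058413 /117612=9.00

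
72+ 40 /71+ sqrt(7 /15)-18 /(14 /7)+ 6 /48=sqrt(105) /15+ 36175 /568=64.37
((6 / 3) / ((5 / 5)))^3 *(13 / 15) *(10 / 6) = 104 / 9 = 11.56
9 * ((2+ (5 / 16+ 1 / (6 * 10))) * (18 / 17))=15093 / 680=22.20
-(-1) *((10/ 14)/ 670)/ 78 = 1/ 73164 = 0.00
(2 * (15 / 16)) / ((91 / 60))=225 / 182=1.24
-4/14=-2/7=-0.29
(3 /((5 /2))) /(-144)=-1 /120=-0.01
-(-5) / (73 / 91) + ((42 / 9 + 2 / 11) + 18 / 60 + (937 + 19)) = 23304217 / 24090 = 967.38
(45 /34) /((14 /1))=45 /476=0.09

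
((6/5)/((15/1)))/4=1/50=0.02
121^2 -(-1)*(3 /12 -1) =58561 /4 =14640.25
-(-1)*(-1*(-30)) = 30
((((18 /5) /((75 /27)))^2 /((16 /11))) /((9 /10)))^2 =64304361 /39062500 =1.65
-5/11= -0.45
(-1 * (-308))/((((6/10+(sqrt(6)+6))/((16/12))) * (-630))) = -968/8451+440 * sqrt(6)/25353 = -0.07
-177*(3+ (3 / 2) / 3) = -1239 / 2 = -619.50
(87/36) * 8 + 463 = 1447/3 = 482.33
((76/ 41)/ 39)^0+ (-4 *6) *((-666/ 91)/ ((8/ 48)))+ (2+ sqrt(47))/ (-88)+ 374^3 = 209467974185/ 4004 - sqrt(47)/ 88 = 52314678.79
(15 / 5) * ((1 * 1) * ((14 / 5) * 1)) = 42 / 5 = 8.40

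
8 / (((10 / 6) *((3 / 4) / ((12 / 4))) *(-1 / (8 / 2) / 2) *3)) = -256 / 5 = -51.20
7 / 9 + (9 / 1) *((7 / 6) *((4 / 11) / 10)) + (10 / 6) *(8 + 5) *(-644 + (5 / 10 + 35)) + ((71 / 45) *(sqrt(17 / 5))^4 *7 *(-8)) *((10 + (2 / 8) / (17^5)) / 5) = -9257031412033 / 607983750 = -15225.79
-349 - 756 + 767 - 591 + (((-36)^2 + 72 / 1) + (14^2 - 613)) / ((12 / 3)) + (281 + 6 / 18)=-4919 / 12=-409.92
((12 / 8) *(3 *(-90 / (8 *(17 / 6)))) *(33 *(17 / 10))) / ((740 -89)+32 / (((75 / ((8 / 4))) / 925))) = -24057 / 34568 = -0.70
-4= -4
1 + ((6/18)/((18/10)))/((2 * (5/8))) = 31/27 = 1.15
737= 737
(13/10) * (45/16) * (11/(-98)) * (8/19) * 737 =-948519/7448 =-127.35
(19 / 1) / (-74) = -19 / 74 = -0.26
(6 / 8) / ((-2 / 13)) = -39 / 8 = -4.88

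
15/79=0.19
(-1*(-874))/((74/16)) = 6992/37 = 188.97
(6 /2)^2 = 9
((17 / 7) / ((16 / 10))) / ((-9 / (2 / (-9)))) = 85 / 2268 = 0.04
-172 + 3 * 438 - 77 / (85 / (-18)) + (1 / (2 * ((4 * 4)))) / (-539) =1158.31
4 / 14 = 2 / 7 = 0.29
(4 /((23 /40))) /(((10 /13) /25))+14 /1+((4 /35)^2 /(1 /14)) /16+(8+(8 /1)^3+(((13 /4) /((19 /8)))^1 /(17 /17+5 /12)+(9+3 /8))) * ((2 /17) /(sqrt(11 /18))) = 4111203 * sqrt(22) /241604+966396 /4025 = 319.91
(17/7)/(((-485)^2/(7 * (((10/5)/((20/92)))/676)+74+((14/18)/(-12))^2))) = 12415614709/16228774926000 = 0.00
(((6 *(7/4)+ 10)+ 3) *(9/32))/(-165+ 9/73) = -10293/256768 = -0.04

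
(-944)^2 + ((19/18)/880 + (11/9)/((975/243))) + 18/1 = 891154.31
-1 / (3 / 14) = -14 / 3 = -4.67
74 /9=8.22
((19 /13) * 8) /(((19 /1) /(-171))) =-1368 /13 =-105.23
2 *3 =6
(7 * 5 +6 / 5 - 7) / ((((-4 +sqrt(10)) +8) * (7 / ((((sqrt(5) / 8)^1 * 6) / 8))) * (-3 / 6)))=-73 * sqrt(5) / 140 +73 * sqrt(2) / 112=-0.24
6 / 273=2 / 91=0.02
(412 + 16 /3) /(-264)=-313 /198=-1.58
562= 562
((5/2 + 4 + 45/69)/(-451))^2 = 108241/430396516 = 0.00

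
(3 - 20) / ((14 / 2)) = -17 / 7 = -2.43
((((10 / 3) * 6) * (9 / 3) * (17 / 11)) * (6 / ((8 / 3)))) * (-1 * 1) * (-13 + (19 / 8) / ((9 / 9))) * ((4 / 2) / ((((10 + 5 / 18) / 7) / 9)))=22121505 / 814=27176.30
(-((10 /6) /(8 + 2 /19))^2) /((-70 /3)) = 1805 /996072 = 0.00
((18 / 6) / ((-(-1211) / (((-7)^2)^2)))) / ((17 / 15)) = 15435 / 2941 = 5.25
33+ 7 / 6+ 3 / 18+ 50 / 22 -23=449 / 33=13.61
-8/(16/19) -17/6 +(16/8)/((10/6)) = -167/15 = -11.13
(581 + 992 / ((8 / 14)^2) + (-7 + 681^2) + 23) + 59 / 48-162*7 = 466263.23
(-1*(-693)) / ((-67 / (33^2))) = -754677 / 67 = -11263.84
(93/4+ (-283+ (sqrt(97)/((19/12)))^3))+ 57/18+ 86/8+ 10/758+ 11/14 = -1950229/7959+ 167616*sqrt(97)/6859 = -4.35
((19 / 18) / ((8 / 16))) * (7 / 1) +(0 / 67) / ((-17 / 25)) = 133 / 9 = 14.78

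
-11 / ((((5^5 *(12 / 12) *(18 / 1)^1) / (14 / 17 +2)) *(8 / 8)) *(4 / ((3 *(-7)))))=154 / 53125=0.00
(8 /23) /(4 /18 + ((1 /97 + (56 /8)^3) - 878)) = -1746 /2684399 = -0.00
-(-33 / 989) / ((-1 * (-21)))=11 / 6923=0.00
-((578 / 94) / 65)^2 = -83521 / 9333025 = -0.01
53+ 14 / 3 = 173 / 3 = 57.67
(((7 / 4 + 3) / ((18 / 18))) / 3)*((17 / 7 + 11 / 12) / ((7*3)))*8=5339 / 2646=2.02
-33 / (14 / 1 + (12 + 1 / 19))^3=-6859 / 3675375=-0.00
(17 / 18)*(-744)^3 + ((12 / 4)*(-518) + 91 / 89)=-34616803559 / 89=-388952848.98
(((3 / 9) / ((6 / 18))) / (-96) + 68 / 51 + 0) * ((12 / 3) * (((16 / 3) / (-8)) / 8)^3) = -127 / 41472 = -0.00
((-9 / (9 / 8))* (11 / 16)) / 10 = -0.55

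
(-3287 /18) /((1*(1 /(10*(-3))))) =16435 /3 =5478.33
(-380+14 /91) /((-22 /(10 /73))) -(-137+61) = 818054 /10439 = 78.37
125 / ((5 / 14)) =350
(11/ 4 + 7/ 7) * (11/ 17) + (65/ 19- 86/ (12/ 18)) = -159113/ 1292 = -123.15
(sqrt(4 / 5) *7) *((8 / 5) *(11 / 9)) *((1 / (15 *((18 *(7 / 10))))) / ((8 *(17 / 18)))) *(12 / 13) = 0.01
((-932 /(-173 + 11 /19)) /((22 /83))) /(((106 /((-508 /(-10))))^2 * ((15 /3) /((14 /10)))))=5926455889 /4518978750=1.31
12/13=0.92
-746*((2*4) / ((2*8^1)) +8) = -6341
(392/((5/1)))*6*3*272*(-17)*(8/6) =-43502592/5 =-8700518.40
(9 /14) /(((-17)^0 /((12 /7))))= 54 /49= 1.10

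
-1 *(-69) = 69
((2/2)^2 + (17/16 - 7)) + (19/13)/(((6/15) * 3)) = -2321/624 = -3.72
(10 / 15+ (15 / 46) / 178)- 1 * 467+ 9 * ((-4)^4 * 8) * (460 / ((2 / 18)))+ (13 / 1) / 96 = 14995440408635 / 196512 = 76308013.80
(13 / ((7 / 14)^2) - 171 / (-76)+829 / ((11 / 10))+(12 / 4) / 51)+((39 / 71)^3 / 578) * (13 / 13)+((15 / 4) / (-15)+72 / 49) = 90225368574191 / 111504308762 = 809.16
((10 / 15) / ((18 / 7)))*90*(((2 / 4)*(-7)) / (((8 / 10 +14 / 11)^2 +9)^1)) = -741125 / 120663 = -6.14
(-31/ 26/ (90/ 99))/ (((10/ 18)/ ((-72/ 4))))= 27621/ 650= 42.49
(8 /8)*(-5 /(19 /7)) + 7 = 98 /19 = 5.16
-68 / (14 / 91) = -442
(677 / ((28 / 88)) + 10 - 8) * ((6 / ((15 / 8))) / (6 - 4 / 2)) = 1703.77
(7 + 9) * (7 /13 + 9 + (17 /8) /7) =14330 /91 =157.47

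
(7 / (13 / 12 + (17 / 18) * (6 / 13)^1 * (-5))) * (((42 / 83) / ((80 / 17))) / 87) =-10829 / 1371990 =-0.01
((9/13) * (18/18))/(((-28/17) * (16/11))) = -1683/5824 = -0.29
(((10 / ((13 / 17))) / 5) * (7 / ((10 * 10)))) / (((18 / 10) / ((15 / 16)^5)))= 2008125 / 27262976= 0.07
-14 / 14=-1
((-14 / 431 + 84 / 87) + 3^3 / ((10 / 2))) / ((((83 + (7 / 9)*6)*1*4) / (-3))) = -3562047 / 65744740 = -0.05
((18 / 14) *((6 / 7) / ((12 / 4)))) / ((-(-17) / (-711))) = -12798 / 833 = -15.36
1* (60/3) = 20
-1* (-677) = 677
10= 10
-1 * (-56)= 56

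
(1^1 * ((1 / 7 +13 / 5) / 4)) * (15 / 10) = 36 / 35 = 1.03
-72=-72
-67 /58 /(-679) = 67 /39382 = 0.00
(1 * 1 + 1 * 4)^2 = 25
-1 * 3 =-3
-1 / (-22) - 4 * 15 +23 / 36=-23489 / 396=-59.32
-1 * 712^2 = -506944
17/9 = 1.89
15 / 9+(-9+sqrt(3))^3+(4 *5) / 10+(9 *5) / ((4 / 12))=-2014 / 3+246 *sqrt(3)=-245.25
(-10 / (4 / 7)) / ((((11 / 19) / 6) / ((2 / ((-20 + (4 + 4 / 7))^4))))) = -1596665 / 249422976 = -0.01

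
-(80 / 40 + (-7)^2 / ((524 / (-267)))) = 12035 / 524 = 22.97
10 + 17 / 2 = 37 / 2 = 18.50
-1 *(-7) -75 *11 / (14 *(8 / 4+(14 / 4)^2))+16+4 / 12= 7660 / 399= 19.20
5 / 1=5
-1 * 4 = -4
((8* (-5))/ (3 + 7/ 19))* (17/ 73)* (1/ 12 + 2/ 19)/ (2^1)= -3655/ 14016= -0.26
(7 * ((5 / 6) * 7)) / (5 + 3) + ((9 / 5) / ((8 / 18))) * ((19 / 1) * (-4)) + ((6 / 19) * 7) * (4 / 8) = -1375253 / 4560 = -301.59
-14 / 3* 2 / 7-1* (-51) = 149 / 3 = 49.67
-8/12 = -2/3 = -0.67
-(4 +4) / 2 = -4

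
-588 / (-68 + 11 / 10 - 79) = 5880 / 1459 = 4.03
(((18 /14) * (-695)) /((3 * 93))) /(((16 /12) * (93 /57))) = -39615 /26908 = -1.47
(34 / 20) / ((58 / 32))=136 / 145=0.94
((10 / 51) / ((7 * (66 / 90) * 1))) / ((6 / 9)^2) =225 / 2618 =0.09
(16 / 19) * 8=6.74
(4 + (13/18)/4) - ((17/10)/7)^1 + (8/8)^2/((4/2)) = 11183/2520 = 4.44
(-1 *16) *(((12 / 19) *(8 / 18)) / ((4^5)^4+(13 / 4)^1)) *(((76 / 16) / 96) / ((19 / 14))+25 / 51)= -3056 / 1420569023090791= -0.00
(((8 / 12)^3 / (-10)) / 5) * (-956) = 3824 / 675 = 5.67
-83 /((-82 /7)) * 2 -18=-157 /41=-3.83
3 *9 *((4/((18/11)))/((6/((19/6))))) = 209/6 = 34.83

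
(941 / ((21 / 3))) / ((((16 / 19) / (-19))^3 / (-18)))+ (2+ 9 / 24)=398431600237 / 14336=27792382.83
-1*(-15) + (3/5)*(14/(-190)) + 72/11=112344/5225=21.50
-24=-24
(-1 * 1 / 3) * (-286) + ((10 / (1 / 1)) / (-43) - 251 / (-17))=240935 / 2193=109.87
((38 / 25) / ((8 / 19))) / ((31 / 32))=3.73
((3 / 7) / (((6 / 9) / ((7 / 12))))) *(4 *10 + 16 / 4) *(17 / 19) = 561 / 38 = 14.76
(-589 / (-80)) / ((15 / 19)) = 11191 / 1200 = 9.33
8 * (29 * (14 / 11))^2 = 1318688 / 121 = 10898.25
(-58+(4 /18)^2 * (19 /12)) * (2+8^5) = -461237750 /243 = -1898097.74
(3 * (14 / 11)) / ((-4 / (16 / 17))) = -168 / 187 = -0.90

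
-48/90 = -8/15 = -0.53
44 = 44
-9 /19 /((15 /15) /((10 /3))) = -30 /19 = -1.58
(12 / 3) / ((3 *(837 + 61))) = 2 / 1347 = 0.00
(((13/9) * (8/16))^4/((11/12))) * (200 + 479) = 19392919/96228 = 201.53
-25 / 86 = -0.29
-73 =-73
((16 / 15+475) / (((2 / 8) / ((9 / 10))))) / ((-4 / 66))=-706959 / 25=-28278.36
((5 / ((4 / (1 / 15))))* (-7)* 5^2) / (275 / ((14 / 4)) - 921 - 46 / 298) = 182525 / 10545768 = 0.02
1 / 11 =0.09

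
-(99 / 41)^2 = -9801 / 1681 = -5.83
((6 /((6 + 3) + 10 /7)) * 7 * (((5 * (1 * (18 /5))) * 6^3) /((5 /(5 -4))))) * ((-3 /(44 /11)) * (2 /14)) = -122472 /365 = -335.54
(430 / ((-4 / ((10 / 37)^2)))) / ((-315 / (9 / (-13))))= -0.02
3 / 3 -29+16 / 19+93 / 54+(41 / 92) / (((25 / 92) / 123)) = 1507231 / 8550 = 176.28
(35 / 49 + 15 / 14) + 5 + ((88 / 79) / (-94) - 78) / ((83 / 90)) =-335692075 / 4314506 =-77.81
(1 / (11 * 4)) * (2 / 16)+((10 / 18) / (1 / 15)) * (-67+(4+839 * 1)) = 6828803 / 1056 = 6466.67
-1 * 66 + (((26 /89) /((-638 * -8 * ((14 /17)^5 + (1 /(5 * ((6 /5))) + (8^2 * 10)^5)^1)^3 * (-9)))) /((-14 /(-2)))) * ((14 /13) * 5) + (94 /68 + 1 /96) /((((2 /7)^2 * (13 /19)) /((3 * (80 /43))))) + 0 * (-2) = 120891276861146880668533595887005460239857175604343908428777184796745068761 /1652032502711433419885781858368581694571895705597185809535639225736390984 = 73.18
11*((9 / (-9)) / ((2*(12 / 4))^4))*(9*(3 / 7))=-11 / 336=-0.03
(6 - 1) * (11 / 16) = 55 / 16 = 3.44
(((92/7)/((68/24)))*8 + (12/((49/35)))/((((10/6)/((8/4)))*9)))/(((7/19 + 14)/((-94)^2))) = 764207968/32487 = 23523.50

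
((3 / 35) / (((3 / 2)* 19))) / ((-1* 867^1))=-0.00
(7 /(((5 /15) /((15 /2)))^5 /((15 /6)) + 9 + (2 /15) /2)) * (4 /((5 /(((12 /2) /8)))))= 3875090625 /8365275064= 0.46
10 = 10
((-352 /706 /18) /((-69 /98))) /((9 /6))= 17248 /657639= 0.03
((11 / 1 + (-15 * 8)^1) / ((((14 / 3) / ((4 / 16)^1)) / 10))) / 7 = -1635 / 196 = -8.34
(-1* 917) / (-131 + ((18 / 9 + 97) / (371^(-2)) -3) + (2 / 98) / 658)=-29565914 / 439339970651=-0.00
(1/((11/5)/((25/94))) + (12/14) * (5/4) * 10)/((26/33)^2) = 7764075/444808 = 17.45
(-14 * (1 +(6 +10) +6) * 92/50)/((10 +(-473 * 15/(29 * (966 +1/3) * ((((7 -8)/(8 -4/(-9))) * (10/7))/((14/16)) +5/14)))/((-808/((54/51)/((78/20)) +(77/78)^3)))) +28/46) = -632687381397818807424/11331151730685267625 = -55.84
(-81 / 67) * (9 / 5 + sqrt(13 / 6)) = -3.96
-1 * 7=-7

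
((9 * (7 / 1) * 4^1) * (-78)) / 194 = -9828 / 97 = -101.32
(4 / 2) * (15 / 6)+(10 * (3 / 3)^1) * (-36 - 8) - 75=-510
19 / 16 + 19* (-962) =-292429 / 16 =-18276.81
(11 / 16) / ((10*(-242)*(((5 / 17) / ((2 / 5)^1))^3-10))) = 4913 / 166062600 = 0.00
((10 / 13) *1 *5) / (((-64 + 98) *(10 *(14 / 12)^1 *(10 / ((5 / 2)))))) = 15 / 6188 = 0.00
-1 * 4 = -4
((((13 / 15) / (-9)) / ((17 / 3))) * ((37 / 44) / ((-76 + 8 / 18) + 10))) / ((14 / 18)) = 4329 / 15446200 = 0.00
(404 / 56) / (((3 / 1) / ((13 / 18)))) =1313 / 756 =1.74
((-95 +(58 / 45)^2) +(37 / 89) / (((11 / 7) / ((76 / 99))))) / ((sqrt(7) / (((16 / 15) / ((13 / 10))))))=-64992977888 * sqrt(7) / 5953372425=-28.88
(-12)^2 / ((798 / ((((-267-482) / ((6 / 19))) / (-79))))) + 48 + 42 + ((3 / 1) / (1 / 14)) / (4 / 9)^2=194683 / 632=308.04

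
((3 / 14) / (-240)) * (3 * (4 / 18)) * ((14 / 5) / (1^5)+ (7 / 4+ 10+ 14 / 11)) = -3481 / 369600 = -0.01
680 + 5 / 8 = 5445 / 8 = 680.62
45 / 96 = 15 / 32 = 0.47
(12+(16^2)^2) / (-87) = -65548 / 87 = -753.43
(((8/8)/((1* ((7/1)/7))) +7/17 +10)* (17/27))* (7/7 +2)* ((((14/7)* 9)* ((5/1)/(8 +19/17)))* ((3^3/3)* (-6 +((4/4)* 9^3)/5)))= 41495436/155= 267712.49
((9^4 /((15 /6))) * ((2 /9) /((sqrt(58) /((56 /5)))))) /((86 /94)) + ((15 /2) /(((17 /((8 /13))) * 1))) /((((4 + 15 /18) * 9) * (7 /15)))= 600 /44863 + 3837456 * sqrt(58) /31175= 937.47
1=1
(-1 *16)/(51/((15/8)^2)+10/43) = -25800/23767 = -1.09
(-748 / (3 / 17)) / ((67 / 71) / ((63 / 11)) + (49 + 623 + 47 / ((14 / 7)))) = -37919112 / 6223417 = -6.09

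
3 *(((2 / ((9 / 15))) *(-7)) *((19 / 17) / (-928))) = 665 / 7888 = 0.08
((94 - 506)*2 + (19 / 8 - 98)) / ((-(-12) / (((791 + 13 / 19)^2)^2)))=-7846606180971202239 / 260642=-30104918551005.60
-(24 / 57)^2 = -64 / 361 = -0.18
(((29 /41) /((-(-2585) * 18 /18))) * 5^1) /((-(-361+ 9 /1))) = 29 /7461344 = 0.00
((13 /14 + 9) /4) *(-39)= -5421 /56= -96.80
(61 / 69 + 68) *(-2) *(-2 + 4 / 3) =19012 / 207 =91.85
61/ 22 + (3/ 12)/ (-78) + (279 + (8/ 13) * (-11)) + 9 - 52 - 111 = 415273/ 3432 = 121.00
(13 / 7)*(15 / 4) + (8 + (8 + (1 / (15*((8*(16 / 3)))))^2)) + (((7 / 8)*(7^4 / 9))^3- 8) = 26586375733868303 / 2090188800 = 12719604.92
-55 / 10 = -11 / 2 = -5.50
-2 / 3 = -0.67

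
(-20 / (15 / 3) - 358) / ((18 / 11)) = -1991 / 9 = -221.22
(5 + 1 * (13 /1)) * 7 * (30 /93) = 1260 /31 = 40.65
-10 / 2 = -5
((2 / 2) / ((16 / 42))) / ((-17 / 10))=-105 / 68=-1.54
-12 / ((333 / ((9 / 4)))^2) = -3 / 5476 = -0.00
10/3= 3.33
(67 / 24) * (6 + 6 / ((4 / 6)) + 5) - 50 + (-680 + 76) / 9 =-1103 / 18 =-61.28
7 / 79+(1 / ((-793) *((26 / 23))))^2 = 2975755259 / 33583051996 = 0.09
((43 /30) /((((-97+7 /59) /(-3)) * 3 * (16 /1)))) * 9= 7611 /914560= 0.01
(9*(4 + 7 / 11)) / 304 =459 / 3344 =0.14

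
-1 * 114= -114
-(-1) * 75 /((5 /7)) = 105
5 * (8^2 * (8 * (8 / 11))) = 20480 / 11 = 1861.82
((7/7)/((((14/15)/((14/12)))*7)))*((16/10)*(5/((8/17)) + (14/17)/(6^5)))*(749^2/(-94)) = -56282585611/3106512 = -18117.61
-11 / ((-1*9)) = 11 / 9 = 1.22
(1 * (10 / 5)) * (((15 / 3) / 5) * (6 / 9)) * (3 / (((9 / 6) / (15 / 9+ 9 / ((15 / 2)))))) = 344 / 45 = 7.64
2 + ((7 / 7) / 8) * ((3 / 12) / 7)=449 / 224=2.00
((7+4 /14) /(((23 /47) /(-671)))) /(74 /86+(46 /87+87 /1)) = -6016975767 /53236904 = -113.02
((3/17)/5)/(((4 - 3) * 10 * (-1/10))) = -0.04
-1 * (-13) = 13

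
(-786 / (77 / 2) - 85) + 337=17832 / 77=231.58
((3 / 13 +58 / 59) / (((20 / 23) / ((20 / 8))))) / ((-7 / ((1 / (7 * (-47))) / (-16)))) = -437 / 4614272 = -0.00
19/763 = 0.02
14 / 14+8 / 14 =11 / 7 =1.57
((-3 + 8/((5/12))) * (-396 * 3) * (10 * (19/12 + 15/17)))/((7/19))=-153275166/119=-1288026.61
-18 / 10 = -9 / 5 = -1.80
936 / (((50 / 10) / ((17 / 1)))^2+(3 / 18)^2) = 9738144 / 1189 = 8190.20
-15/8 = -1.88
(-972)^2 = 944784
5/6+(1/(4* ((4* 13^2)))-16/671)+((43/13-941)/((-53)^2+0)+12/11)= 452044825/288487056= 1.57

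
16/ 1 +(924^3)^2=622345892187672592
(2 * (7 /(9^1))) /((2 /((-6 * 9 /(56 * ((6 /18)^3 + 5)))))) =-81 /544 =-0.15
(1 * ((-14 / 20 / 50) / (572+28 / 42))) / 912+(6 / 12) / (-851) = -130573957 / 222226736000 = -0.00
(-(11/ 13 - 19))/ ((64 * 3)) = 59/ 624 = 0.09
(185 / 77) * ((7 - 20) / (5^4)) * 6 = -2886 / 9625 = -0.30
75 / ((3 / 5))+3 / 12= 501 / 4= 125.25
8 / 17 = 0.47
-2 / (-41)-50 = -2048 / 41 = -49.95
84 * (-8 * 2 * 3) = -4032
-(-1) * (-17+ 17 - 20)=-20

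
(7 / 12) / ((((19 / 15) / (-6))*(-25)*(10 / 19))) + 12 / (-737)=14277 / 73700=0.19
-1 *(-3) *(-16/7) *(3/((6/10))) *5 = -1200/7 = -171.43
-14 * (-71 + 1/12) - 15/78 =38713/39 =992.64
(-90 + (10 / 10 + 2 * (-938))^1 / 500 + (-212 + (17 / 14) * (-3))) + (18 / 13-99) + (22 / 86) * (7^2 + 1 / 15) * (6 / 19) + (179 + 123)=-150247067 / 1486940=-101.04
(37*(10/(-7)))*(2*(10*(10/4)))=-18500/7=-2642.86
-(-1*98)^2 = -9604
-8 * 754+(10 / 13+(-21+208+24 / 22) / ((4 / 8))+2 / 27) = -21833858 / 3861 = -5654.97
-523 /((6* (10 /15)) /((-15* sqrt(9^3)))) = 52953.75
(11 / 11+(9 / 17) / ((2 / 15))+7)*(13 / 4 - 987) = -1601545 / 136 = -11776.07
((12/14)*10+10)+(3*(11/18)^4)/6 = 18.64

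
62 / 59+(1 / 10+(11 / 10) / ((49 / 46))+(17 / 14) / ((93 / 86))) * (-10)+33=11.50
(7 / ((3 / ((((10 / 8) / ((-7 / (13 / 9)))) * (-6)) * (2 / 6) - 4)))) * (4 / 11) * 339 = -99214 / 99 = -1002.16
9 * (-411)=-3699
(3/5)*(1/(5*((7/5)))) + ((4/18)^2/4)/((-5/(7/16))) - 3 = -132241/45360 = -2.92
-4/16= -1/4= -0.25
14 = 14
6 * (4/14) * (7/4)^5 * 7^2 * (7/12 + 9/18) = 1529437/1024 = 1493.59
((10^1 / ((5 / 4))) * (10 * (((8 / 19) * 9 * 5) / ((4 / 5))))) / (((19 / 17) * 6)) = 102000 / 361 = 282.55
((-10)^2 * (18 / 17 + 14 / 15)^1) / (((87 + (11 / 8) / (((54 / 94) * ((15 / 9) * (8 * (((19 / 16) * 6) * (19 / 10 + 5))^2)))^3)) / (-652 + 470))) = -237583900474282704827824578720 / 570087266594052839829142897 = -416.75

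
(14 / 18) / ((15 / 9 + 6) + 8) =7 / 141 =0.05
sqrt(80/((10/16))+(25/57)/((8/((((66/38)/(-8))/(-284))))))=sqrt(59631258693)/21584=11.31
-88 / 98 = -44 / 49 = -0.90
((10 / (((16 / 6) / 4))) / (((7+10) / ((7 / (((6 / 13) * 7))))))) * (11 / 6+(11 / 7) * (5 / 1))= 26455 / 1428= 18.53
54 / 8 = 27 / 4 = 6.75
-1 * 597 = -597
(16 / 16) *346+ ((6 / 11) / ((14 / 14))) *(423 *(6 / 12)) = 5075 / 11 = 461.36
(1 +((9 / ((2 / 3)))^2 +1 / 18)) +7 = 6851 / 36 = 190.31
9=9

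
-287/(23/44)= -12628/23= -549.04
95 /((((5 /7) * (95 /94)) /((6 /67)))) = 3948 /335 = 11.79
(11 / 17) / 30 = 11 / 510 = 0.02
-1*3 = -3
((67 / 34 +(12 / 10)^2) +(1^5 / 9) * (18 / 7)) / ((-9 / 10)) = -7331 / 1785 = -4.11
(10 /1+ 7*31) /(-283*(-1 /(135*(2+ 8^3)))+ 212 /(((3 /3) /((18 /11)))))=173266830 /264795353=0.65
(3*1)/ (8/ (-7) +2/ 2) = -21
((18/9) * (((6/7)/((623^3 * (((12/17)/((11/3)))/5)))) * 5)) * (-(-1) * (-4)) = -18700/5077891707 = -0.00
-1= -1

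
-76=-76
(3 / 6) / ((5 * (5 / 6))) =3 / 25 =0.12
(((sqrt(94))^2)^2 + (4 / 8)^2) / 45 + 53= 8977 / 36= 249.36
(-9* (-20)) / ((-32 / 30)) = -675 / 4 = -168.75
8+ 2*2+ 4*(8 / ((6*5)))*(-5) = 20 / 3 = 6.67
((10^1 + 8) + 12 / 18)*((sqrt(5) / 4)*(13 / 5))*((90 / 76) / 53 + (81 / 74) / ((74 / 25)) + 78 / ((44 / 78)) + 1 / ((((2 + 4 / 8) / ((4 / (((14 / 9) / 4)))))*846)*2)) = 179874211349599*sqrt(5) / 106909111650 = 3762.18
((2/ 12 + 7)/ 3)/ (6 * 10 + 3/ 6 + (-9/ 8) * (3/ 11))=1892/ 47673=0.04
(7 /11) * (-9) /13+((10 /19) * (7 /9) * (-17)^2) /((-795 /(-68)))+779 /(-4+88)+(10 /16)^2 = 33692278757 /1741836096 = 19.34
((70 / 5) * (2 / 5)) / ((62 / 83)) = 1162 / 155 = 7.50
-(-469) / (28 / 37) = 2479 / 4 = 619.75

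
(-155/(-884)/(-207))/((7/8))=-310/320229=-0.00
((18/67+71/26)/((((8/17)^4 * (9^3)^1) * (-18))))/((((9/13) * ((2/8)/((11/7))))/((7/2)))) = -4800369475/32409870336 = -0.15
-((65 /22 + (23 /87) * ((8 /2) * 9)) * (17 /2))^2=-18297702361 /1628176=-11238.16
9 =9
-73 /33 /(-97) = 73 /3201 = 0.02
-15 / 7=-2.14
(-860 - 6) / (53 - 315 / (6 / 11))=1732 / 1049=1.65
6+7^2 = 55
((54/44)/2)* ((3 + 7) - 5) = 135/44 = 3.07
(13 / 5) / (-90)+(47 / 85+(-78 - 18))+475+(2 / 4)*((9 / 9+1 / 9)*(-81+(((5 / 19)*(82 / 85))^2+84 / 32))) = 7011288373 / 20865800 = 336.02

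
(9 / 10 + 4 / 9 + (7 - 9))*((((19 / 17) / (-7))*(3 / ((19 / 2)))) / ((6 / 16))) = 472 / 5355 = 0.09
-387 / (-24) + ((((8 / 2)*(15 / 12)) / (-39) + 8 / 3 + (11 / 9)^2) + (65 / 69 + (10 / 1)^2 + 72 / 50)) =593555947 / 4843800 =122.54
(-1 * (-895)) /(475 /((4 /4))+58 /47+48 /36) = 126195 /67337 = 1.87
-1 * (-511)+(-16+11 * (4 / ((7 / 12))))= 3993 / 7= 570.43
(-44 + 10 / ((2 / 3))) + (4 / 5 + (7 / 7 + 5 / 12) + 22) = -287 / 60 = -4.78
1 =1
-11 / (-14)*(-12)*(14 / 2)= -66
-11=-11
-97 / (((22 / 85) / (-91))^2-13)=5803531825 / 777792441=7.46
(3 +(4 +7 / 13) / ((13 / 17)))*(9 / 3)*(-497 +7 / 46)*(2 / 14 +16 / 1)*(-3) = 2506981275 / 3887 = 644965.60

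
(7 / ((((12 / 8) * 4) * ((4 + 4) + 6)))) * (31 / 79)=31 / 948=0.03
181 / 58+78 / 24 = 739 / 116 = 6.37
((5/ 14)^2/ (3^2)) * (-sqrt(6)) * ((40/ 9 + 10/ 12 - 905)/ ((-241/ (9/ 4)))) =-404875 * sqrt(6)/ 3400992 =-0.29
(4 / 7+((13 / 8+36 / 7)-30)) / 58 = -1269 / 3248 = -0.39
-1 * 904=-904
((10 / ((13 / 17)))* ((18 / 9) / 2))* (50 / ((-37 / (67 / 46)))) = -284750 / 11063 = -25.74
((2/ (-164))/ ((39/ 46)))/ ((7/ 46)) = -1058/ 11193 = -0.09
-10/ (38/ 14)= -70/ 19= -3.68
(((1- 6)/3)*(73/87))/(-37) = 0.04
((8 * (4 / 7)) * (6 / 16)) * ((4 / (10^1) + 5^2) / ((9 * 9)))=508 / 945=0.54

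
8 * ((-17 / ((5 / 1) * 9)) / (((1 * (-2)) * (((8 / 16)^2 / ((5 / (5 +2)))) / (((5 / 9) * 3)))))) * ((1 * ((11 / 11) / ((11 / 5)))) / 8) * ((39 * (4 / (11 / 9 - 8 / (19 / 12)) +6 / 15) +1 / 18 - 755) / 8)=-781748315 / 19609128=-39.87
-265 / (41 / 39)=-10335 / 41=-252.07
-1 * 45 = -45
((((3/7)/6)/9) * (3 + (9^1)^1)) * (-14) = -4/3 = -1.33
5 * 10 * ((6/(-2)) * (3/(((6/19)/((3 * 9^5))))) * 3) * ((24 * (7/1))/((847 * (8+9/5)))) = -90876411000/5929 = -15327443.25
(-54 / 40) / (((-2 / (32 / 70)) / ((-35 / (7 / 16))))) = -24.69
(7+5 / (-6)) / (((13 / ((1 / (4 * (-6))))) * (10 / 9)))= -37 / 2080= -0.02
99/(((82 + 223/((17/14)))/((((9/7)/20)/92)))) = 15147/58166080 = 0.00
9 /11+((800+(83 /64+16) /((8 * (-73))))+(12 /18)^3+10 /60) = 8894430389 /11100672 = 801.25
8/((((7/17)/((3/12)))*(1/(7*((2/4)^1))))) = 17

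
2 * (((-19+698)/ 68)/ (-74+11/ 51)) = -2037/ 7526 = -0.27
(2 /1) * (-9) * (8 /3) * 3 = -144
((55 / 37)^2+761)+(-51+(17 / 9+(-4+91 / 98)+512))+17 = 213897235 / 172494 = 1240.03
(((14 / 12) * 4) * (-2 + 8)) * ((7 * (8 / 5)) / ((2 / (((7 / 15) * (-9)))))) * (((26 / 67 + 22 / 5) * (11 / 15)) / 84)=-3458224 / 125625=-27.53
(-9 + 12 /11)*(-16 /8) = 174 /11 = 15.82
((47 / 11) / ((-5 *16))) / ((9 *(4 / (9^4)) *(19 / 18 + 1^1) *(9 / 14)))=-239841 / 32560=-7.37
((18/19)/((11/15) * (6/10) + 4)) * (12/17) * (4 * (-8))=-57600/11951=-4.82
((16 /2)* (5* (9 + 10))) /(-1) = -760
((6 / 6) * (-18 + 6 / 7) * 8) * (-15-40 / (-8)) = 9600 / 7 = 1371.43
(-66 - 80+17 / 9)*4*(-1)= 5188 / 9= 576.44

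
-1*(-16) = 16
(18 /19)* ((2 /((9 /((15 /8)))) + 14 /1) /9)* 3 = 4.55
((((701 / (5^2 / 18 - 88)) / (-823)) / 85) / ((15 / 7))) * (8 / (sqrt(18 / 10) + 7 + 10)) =58884 / 2303087315 - 176652 * sqrt(5) / 195762421775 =0.00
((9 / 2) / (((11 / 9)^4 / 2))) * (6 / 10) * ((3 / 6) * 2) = 177147 / 73205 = 2.42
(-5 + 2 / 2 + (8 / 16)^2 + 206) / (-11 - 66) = -2.63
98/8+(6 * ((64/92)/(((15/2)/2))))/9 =51227/4140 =12.37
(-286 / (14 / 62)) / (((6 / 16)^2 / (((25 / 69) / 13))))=-1091200 / 4347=-251.02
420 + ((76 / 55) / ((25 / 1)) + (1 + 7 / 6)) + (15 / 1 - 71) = 3021331 / 8250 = 366.22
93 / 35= 2.66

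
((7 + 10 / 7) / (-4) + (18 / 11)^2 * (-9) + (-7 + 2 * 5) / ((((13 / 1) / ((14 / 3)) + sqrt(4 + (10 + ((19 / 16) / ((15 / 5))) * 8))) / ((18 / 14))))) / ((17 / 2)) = -512486281 / 159281738 + 756 * sqrt(618) / 94027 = -3.02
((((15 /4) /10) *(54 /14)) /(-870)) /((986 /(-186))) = 2511 /8006320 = 0.00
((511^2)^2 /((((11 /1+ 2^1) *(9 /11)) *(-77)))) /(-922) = 9740596663 /107874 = 90296.06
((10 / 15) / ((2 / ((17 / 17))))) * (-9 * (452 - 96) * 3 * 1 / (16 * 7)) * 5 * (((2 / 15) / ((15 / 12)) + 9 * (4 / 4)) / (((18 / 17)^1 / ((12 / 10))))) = -1033379 / 700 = -1476.26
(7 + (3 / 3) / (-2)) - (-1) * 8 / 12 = 43 / 6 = 7.17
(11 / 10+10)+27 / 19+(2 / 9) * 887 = 209.63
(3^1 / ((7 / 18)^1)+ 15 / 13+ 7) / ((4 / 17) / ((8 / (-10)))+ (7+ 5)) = 1.36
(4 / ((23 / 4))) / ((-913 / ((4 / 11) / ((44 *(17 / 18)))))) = -288 / 43194943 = -0.00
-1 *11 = -11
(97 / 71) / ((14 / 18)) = 873 / 497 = 1.76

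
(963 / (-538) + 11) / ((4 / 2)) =4.61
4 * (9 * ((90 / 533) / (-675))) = -0.01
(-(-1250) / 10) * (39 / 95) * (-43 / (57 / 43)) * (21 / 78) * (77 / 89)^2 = -1918476175 / 5718962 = -335.46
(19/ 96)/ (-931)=-1/ 4704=-0.00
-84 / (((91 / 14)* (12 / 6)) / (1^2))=-84 / 13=-6.46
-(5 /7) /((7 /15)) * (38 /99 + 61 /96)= -80725 /51744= -1.56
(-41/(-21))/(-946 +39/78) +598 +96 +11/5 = 138233581/198555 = 696.20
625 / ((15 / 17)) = 2125 / 3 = 708.33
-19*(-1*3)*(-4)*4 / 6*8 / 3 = -1216 / 3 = -405.33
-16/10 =-8/5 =-1.60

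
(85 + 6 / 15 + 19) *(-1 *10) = -1044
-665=-665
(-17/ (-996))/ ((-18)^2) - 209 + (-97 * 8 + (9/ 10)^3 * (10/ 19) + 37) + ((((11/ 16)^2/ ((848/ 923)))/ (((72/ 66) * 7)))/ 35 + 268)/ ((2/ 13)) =647645041298270489/ 815266993766400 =794.40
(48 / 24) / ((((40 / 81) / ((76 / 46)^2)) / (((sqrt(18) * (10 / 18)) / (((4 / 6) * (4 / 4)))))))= 29241 * sqrt(2) / 1058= 39.09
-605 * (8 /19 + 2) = -27830 /19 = -1464.74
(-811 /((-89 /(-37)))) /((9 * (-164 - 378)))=30007 /434142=0.07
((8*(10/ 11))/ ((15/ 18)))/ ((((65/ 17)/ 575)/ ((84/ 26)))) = 7882560/ 1859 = 4240.22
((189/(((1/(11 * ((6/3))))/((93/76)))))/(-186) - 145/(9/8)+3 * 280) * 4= 467689/171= 2735.02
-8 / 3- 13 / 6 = -29 / 6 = -4.83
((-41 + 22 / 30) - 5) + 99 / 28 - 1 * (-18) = -9967 / 420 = -23.73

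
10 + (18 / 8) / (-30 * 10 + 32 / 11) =130621 / 13072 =9.99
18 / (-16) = -9 / 8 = -1.12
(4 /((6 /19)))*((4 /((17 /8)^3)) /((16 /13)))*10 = 632320 /14739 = 42.90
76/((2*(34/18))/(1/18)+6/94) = 3572/3199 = 1.12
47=47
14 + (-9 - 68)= -63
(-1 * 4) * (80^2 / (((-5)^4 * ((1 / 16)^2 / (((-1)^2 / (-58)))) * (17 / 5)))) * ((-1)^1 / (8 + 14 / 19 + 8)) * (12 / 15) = -4980736 / 1959675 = -2.54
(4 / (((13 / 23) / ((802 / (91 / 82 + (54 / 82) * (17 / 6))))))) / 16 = 378143 / 3172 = 119.21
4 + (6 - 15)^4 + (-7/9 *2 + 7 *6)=59449/9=6605.44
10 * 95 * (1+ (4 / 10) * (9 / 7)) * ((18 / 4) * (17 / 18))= 85595 / 14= 6113.93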